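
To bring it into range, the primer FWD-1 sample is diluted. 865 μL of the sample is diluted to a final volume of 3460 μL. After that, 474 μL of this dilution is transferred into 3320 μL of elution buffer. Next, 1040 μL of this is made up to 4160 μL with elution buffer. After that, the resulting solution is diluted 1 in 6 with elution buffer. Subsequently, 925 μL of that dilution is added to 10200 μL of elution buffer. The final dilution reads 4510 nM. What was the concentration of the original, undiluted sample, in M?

Overall dilution factor = 4 × 8.004 × 4 × 6 × 12.03 = 9242.
Original = 4510 nM × 9242 = 4.17 × 10⁷ nM = 0.0417 M.

0.0417 M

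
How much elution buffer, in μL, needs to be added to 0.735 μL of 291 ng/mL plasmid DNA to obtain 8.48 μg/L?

8.48 μg/L = 8.48 ng/mL.
V₂ = C₁V₁/C₂ = 291 × 0.735 / 8.48 = 25.2 μL.
Diluent to add = V₂ − V₁ = 25.2 − 0.735 = 24.5 μL.

24.5 μL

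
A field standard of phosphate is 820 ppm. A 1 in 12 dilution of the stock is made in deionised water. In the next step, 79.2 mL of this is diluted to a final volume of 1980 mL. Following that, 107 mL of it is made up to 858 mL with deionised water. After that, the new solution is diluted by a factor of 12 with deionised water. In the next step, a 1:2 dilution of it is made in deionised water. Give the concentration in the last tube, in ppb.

14.2 ppb

Overall dilution factor = 12 × 25 × 8.019 × 12 × 2 = 5.77 × 10⁴.
820 ppm / 5.77 × 10⁴ = 0.0142 ppm = 14.2 ppb.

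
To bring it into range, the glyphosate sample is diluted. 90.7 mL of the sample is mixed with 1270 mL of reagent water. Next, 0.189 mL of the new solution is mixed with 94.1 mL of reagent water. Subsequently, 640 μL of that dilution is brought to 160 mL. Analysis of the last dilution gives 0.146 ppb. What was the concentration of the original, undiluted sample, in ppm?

Overall dilution factor = 15.00 × 498.9 × 250 = 1.87 × 10⁶.
Original = 0.146 ppb × 1.87 × 10⁶ = 2.73 × 10⁵ ppb = 273 ppm.

273 ppm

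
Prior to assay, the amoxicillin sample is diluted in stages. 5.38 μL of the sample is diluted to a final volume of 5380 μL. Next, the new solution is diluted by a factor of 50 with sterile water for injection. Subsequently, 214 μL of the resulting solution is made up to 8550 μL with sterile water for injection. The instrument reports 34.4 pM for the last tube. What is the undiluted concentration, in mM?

0.0687 mM

Overall dilution factor = 1000 × 50 × 39.95 = 2.00 × 10⁶.
Original = 34.4 pM × 2.00 × 10⁶ = 6.87 × 10⁷ pM = 0.0687 mM.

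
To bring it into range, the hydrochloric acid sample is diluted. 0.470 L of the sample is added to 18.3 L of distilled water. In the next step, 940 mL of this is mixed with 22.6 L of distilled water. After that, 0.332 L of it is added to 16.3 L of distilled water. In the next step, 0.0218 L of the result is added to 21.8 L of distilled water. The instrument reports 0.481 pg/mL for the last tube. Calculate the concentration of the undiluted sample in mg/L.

Overall dilution factor = 39.94 × 25.04 × 50.10 × 1001 = 5.02 × 10⁷.
Original = 0.481 pg/mL × 5.02 × 10⁷ = 2.41 × 10⁷ pg/mL = 24.1 mg/L.

24.1 mg/L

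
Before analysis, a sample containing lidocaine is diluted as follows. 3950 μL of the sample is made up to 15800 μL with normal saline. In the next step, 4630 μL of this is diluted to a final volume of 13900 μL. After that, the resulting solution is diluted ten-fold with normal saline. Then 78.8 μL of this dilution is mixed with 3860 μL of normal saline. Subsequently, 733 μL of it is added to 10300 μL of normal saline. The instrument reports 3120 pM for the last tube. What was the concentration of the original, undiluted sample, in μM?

282 μM

Overall dilution factor = 4 × 3.002 × 10 × 49.98 × 15.05 = 9.03 × 10⁴.
Original = 3120 pM × 9.03 × 10⁴ = 2.82 × 10⁸ pM = 282 μM.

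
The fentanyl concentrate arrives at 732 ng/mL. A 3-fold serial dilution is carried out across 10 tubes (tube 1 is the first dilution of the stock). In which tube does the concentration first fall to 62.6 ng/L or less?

Tube n has concentration 732 ng/mL / 3ⁿ.
Need 3ⁿ ≥ 732 ng/mL / 62.6 ng/L = 1.17 × 10⁴, so n ≥ 8.53.
First such tube: n = 9.

tube 9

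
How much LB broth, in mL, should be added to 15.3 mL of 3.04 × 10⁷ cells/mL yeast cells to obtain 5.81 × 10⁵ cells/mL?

785 mL

V₂ = C₁V₁/C₂ = 3.04 × 10⁷ × 15.3 / 5.81 × 10⁵ = 801 mL.
Diluent to add = V₂ − V₁ = 801 − 15.3 = 785 mL.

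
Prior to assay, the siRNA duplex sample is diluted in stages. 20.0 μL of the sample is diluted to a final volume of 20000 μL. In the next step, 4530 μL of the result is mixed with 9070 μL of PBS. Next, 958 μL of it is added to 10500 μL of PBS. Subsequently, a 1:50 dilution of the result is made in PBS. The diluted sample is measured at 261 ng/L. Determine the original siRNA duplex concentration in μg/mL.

Overall dilution factor = 1000 × 3.002 × 11.96 × 50 = 1.80 × 10⁶.
Original = 261 ng/L × 1.80 × 10⁶ = 4.69 × 10⁸ ng/L = 469 μg/mL.

469 μg/mL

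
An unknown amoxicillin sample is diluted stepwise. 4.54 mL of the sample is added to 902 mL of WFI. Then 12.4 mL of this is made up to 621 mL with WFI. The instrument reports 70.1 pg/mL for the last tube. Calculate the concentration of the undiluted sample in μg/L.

701 μg/L

Overall dilution factor = 199.7 × 50.08 = 1.00 × 10⁴.
Original = 70.1 pg/mL × 1.00 × 10⁴ = 7.01 × 10⁵ pg/mL = 701 μg/L.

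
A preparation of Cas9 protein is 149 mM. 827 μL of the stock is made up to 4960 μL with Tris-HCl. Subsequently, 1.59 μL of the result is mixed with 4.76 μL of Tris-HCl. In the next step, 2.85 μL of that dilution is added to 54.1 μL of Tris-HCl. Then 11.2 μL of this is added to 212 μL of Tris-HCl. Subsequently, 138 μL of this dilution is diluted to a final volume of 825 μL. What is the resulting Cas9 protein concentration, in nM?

Overall dilution factor = 5.998 × 3.994 × 19.98 × 19.93 × 5.978 = 5.70 × 10⁴.
149 mM / 5.70 × 10⁴ = 2.61 × 10⁻³ mM = 2610 nM.

2610 nM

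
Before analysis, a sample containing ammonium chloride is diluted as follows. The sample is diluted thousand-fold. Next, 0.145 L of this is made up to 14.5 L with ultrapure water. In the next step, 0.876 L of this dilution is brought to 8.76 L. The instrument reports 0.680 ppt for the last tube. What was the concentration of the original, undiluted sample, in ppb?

Overall dilution factor = 1000 × 100 × 10 = 1.00 × 10⁶.
Original = 0.680 ppt × 1.00 × 10⁶ = 6.80 × 10⁵ ppt = 680 ppb.

680 ppb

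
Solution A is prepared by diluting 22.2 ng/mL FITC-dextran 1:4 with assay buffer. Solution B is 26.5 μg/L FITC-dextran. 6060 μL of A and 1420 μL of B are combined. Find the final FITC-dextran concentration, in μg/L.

C_A = 22.2 ng/mL / 4 = 5.55 ng/mL.
C_B = 26.5 μg/L = 26.5 ng/mL.
C_mix = (C_A·V_A + C_B·V_B)/(V_A + V_B) = (5.55×6060 + 26.5×1420) / 7480 = 9.53 ng/mL = 9.53 μg/L.

9.53 μg/L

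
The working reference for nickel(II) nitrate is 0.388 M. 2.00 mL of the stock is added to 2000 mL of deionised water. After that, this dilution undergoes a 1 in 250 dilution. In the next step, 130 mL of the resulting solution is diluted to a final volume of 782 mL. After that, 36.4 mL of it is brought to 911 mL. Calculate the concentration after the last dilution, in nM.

Overall dilution factor = 1001 × 250 × 6.015 × 25.03 = 3.77 × 10⁷.
0.388 M / 3.77 × 10⁷ = 1.03 × 10⁻⁸ M = 10.3 nM.

10.3 nM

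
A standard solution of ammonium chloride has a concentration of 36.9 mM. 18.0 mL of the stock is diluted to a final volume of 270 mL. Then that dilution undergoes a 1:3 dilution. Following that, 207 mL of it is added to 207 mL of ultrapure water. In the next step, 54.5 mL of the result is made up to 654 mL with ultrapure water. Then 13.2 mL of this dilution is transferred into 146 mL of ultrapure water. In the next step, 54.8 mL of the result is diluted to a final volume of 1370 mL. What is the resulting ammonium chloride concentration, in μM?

0.113 μM

Overall dilution factor = 15 × 3 × 2 × 12 × 12.06 × 25 = 3.26 × 10⁵.
36.9 mM / 3.26 × 10⁵ = 1.13 × 10⁻⁴ mM = 0.113 μM.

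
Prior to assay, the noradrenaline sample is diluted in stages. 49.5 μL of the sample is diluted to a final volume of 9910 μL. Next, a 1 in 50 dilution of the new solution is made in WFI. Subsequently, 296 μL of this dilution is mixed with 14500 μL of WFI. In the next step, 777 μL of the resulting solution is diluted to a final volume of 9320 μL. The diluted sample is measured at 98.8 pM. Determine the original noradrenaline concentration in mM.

0.593 mM

Overall dilution factor = 200.2 × 50 × 49.99 × 11.99 = 6.00 × 10⁶.
Original = 98.8 pM × 6.00 × 10⁶ = 5.93 × 10⁸ pM = 0.593 mM.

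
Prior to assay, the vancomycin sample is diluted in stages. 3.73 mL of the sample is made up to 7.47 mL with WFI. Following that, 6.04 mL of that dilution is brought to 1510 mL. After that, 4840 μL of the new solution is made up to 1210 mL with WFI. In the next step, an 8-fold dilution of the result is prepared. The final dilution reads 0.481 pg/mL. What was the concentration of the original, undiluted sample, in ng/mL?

482 ng/mL

Overall dilution factor = 2.003 × 250 × 250 × 8 = 1.00 × 10⁶.
Original = 0.481 pg/mL × 1.00 × 10⁶ = 4.82 × 10⁵ pg/mL = 482 ng/mL.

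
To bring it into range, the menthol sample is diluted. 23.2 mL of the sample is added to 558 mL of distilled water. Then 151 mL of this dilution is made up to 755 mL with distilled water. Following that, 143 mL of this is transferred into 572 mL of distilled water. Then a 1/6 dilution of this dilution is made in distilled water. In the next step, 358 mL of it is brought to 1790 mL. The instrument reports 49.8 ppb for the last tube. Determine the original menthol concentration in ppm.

936 ppm

Overall dilution factor = 25.05 × 5 × 5 × 6 × 5 = 1.88 × 10⁴.
Original = 49.8 ppb × 1.88 × 10⁴ = 9.36 × 10⁵ ppb = 936 ppm.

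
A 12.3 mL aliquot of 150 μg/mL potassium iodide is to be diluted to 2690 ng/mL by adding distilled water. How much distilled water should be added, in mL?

2690 ng/mL = 2.69 μg/mL.
V₂ = C₁V₁/C₂ = 150 × 12.3 / 2.69 = 686 mL.
Diluent to add = V₂ − V₁ = 686 − 12.3 = 674 mL.

674 mL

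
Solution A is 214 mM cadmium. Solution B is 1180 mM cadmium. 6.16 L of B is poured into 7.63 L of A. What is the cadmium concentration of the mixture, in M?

C_mix = (C_A·V_A + C_B·V_B)/(V_A + V_B) = (214×7.63 + 1180×6.16) / 13.79 = 646 mM = 0.646 M.

0.646 M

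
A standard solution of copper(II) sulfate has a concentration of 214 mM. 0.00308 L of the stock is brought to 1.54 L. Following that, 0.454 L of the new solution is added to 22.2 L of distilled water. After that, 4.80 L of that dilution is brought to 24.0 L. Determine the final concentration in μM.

Overall dilution factor = 500 × 49.90 × 5 = 1.25 × 10⁵.
214 mM / 1.25 × 10⁵ = 1.72 × 10⁻³ mM = 1.72 μM.

1.72 μM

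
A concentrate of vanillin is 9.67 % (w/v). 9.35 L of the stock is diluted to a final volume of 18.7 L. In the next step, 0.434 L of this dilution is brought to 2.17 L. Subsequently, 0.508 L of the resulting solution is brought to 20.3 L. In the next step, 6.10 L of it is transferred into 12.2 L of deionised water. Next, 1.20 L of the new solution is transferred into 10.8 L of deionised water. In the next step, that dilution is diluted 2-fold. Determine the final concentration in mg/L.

Overall dilution factor = 2 × 5 × 39.96 × 3 × 10 × 2 = 2.40 × 10⁴.
9.67 % (w/v) / 2.40 × 10⁴ = 4.03 × 10⁻⁴ % (w/v) = 4.03 mg/L.

4.03 mg/L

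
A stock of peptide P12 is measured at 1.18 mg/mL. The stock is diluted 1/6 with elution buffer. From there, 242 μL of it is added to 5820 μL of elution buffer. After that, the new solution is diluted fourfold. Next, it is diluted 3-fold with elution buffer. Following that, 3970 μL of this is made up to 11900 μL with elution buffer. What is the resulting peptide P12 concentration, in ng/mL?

Overall dilution factor = 6 × 25.05 × 4 × 3 × 2.997 = 5406.
1.18 mg/mL / 5406 = 2.18 × 10⁻⁴ mg/mL = 218 ng/mL.

218 ng/mL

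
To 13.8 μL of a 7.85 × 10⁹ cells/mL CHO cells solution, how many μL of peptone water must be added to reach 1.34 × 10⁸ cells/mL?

795 μL

V₂ = C₁V₁/C₂ = 7.85 × 10⁹ × 13.8 / 1.34 × 10⁸ = 808 μL.
Diluent to add = V₂ − V₁ = 808 − 13.8 = 795 μL.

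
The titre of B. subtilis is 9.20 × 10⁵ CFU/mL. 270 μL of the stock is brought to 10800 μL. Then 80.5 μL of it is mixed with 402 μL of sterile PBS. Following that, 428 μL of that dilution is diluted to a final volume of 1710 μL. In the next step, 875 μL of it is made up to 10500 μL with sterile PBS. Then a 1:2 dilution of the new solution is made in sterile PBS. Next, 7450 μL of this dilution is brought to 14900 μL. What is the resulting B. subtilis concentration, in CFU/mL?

20.0 CFU/mL

Overall dilution factor = 40 × 5.994 × 3.995 × 12 × 2 × 2 = 4.60 × 10⁴.
9.20 × 10⁵ CFU/mL / 4.60 × 10⁴ = 20.0 CFU/mL.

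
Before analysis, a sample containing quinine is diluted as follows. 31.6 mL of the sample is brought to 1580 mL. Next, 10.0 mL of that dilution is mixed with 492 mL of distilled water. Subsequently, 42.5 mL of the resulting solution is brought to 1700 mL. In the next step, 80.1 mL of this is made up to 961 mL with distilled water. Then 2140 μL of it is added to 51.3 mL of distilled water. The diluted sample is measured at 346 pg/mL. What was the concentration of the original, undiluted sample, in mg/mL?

10.4 mg/mL

Overall dilution factor = 50 × 50.20 × 40 × 12.00 × 24.97 = 3.01 × 10⁷.
Original = 346 pg/mL × 3.01 × 10⁷ = 1.04 × 10¹⁰ pg/mL = 10.4 mg/mL.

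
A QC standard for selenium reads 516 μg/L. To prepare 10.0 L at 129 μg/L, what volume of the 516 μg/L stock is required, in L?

V₁ = C₂V₂/C₁ = 129 × 10.0 / 516 = 2.50 L.

2.50 L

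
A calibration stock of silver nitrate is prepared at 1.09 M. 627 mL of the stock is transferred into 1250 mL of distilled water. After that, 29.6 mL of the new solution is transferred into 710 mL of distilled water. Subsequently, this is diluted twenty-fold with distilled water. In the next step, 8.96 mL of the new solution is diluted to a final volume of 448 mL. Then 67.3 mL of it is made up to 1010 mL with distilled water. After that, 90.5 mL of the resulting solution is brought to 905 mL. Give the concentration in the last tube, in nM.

Overall dilution factor = 2.994 × 24.99 × 20 × 50 × 15.01 × 10 = 1.12 × 10⁷.
1.09 M / 1.12 × 10⁷ = 9.71 × 10⁻⁸ M = 97.1 nM.

97.1 nM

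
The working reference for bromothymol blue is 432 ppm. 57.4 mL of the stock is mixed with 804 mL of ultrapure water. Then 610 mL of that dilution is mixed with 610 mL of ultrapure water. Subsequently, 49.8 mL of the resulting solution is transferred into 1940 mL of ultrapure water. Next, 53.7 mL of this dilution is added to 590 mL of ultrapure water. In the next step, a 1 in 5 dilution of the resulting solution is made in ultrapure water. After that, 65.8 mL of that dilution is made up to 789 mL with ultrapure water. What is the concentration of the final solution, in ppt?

Overall dilution factor = 15.01 × 2 × 39.96 × 11.99 × 5 × 11.99 = 8.62 × 10⁵.
432 ppm / 8.62 × 10⁵ = 5.01 × 10⁻⁴ ppm = 501 ppt.

501 ppt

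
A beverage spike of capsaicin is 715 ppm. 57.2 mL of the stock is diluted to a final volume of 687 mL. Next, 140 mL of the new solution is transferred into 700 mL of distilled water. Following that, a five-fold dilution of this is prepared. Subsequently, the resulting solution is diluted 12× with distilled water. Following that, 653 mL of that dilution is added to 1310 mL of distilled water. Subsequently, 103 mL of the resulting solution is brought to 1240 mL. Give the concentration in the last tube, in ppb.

Overall dilution factor = 12.01 × 6 × 5 × 12 × 3.006 × 12.04 = 1.56 × 10⁵.
715 ppm / 1.56 × 10⁵ = 4.57 × 10⁻³ ppm = 4.57 ppb.

4.57 ppb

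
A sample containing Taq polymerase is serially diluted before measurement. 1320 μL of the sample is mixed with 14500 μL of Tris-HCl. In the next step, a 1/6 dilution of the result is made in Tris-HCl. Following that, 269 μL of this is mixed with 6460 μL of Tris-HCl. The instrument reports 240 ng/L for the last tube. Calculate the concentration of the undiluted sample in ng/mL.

432 ng/mL

Overall dilution factor = 11.98 × 6 × 25.01 = 1799.
Original = 240 ng/L × 1799 = 4.32 × 10⁵ ng/L = 432 ng/mL.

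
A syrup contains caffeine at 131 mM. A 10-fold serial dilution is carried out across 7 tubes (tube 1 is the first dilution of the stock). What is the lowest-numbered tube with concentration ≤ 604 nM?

Tube n has concentration 131 mM / 10ⁿ.
Need 10ⁿ ≥ 131 mM / 604 nM = 2.17 × 10⁵, so n ≥ 5.34.
First such tube: n = 6.

tube 6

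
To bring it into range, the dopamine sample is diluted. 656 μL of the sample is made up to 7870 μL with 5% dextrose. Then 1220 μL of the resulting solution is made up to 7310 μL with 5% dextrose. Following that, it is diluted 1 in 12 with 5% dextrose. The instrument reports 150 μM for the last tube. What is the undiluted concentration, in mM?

Overall dilution factor = 12.00 × 5.992 × 12 = 863.
Original = 150 μM × 863 = 1.29 × 10⁵ μM = 129 mM.

129 mM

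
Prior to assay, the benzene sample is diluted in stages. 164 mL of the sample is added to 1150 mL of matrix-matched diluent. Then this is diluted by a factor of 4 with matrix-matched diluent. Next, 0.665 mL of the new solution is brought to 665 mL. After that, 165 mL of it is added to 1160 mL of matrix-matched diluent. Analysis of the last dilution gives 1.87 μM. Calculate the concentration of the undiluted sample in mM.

Overall dilution factor = 8.012 × 4 × 1000 × 8.030 = 2.57 × 10⁵.
Original = 1.87 μM × 2.57 × 10⁵ = 4.81 × 10⁵ μM = 481 mM.

481 mM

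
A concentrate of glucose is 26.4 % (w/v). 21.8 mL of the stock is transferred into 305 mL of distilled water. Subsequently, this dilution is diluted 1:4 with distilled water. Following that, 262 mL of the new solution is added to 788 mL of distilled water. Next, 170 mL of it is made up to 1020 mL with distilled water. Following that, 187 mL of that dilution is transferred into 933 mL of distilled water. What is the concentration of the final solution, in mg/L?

30.6 mg/L

Overall dilution factor = 14.99 × 4 × 4.008 × 6 × 5.989 = 8636.
26.4 % (w/v) / 8636 = 3.06 × 10⁻³ % (w/v) = 30.6 mg/L.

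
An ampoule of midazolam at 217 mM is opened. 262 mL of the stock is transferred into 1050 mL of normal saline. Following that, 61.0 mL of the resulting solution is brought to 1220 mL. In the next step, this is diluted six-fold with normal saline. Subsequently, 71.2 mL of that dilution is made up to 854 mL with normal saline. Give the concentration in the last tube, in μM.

30.1 μM

Overall dilution factor = 5.008 × 20 × 6 × 11.99 = 7208.
217 mM / 7208 = 0.0301 mM = 30.1 μM.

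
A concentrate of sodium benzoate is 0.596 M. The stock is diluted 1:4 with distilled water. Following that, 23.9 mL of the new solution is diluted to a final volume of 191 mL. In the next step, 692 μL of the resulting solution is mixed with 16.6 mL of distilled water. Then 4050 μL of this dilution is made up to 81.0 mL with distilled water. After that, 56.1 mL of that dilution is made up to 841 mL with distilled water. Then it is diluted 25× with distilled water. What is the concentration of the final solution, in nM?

99.5 nM

Overall dilution factor = 4 × 7.992 × 24.99 × 20 × 14.99 × 25 = 5.99 × 10⁶.
0.596 M / 5.99 × 10⁶ = 9.95 × 10⁻⁸ M = 99.5 nM.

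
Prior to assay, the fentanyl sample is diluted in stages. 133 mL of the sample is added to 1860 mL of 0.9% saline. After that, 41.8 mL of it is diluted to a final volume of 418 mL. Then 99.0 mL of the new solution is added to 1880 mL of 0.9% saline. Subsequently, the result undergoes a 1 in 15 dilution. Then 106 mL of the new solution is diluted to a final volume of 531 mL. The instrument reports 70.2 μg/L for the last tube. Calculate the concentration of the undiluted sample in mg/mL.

Overall dilution factor = 14.98 × 10 × 19.99 × 15 × 5.009 = 2.25 × 10⁵.
Original = 70.2 μg/L × 2.25 × 10⁵ = 1.58 × 10⁷ μg/L = 15.8 mg/mL.

15.8 mg/mL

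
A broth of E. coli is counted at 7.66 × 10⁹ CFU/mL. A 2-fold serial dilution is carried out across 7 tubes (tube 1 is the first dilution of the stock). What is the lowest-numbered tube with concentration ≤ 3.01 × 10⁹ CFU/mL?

Tube n has concentration 7.66 × 10⁹ CFU/mL / 2ⁿ.
Need 2ⁿ ≥ 7.66 × 10⁹ CFU/mL / 3.01 × 10⁹ CFU/mL = 2.54, so n ≥ 1.35.
First such tube: n = 2.

tube 2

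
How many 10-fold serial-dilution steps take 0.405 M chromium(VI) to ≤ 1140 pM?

Need 10ⁿ ≥ 3.55 × 10⁸, so n ≥ log(3.55 × 10⁸)/log(10) = 8.55.
Minimum whole steps: n = 9.

9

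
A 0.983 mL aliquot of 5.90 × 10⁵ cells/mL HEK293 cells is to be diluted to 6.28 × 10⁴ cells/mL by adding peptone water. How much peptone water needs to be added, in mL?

V₂ = C₁V₁/C₂ = 5.90 × 10⁵ × 0.983 / 6.28 × 10⁴ = 9.24 mL.
Diluent to add = V₂ − V₁ = 9.24 − 0.983 = 8.25 mL.

8.25 mL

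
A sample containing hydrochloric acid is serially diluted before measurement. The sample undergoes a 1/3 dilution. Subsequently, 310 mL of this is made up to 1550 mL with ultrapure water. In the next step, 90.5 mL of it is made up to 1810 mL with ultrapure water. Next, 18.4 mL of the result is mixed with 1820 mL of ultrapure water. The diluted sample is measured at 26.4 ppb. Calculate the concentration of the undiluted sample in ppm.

Overall dilution factor = 3 × 5 × 20 × 99.91 = 3.00 × 10⁴.
Original = 26.4 ppb × 3.00 × 10⁴ = 7.91 × 10⁵ ppb = 791 ppm.

791 ppm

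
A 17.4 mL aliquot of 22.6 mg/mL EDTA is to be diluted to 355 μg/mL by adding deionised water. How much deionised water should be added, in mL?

355 μg/mL = 0.355 mg/mL.
V₂ = C₁V₁/C₂ = 22.6 × 17.4 / 0.355 = 1108 mL.
Diluent to add = V₂ − V₁ = 1108 − 17.4 = 1090 mL.

1090 mL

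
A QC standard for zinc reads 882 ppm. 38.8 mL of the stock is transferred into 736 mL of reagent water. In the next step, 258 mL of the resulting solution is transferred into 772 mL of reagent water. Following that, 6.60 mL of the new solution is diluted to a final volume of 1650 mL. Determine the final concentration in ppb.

44.3 ppb

Overall dilution factor = 19.97 × 3.992 × 250 = 1.99 × 10⁴.
882 ppm / 1.99 × 10⁴ = 0.0443 ppm = 44.3 ppb.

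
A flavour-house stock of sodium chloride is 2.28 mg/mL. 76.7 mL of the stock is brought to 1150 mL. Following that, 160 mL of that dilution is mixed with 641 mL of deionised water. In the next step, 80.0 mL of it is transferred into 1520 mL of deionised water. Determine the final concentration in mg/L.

1.52 mg/L

Overall dilution factor = 14.99 × 5.006 × 20 = 1501.
2.28 mg/mL / 1501 = 1.52 × 10⁻³ mg/mL = 1.52 mg/L.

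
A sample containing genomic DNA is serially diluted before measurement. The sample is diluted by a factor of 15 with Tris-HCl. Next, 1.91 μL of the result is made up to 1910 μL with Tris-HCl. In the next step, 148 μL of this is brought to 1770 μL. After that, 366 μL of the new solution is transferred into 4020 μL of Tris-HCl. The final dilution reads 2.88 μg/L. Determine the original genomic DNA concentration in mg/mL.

6.19 mg/mL

Overall dilution factor = 15 × 1000 × 11.96 × 11.98 = 2.15 × 10⁶.
Original = 2.88 μg/L × 2.15 × 10⁶ = 6.19 × 10⁶ μg/L = 6.19 mg/mL.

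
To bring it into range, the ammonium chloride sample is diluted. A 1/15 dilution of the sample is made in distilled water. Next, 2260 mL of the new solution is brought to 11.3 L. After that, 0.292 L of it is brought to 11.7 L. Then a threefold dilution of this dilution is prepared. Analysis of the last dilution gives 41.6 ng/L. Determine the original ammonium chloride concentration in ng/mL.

375 ng/mL

Overall dilution factor = 15 × 5 × 40.07 × 3 = 9015.
Original = 41.6 ng/L × 9015 = 3.75 × 10⁵ ng/L = 375 ng/mL.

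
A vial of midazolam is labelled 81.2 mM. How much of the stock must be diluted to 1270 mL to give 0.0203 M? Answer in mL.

0.0203 M = 20.3 mM.
V₁ = C₂V₂/C₁ = 20.3 × 1270 / 81.2 = 317 mL.

317 mL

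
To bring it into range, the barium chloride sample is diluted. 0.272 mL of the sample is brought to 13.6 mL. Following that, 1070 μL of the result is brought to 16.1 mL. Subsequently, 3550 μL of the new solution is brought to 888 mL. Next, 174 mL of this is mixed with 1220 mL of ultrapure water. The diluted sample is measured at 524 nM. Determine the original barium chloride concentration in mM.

Overall dilution factor = 50 × 15.05 × 250.1 × 8.011 = 1.51 × 10⁶.
Original = 524 nM × 1.51 × 10⁶ = 7.90 × 10⁸ nM = 790 mM.

790 mM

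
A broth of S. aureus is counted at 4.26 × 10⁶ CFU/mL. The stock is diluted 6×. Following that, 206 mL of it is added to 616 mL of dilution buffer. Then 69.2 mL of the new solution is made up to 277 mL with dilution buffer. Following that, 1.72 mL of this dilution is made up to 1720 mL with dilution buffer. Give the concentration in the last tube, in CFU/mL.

Overall dilution factor = 6 × 3.990 × 4.003 × 1000 = 9.58 × 10⁴.
4.26 × 10⁶ CFU/mL / 9.58 × 10⁴ = 44.5 CFU/mL.

44.5 CFU/mL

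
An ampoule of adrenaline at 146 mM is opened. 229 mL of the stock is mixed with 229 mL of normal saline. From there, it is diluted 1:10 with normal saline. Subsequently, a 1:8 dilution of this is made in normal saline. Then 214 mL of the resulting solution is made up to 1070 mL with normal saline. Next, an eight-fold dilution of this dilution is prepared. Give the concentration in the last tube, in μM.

22.8 μM

Overall dilution factor = 2 × 10 × 8 × 5 × 8 = 6400.
146 mM / 6400 = 0.0228 mM = 22.8 μM.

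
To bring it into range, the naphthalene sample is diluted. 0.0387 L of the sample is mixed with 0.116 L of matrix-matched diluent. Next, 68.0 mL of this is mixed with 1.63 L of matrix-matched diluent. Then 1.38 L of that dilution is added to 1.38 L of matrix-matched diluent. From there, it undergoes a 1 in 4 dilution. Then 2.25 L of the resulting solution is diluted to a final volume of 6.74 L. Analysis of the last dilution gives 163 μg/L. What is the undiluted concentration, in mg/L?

390 mg/L

Overall dilution factor = 3.997 × 24.97 × 2 × 4 × 2.996 = 2392.
Original = 163 μg/L × 2392 = 3.90 × 10⁵ μg/L = 390 mg/L.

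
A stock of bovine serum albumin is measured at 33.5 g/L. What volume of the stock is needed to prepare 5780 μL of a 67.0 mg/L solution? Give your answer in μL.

67.0 mg/L = 0.0670 g/L.
V₁ = C₂V₂/C₁ = 0.0670 × 5780 / 33.5 = 11.6 μL.

11.6 μL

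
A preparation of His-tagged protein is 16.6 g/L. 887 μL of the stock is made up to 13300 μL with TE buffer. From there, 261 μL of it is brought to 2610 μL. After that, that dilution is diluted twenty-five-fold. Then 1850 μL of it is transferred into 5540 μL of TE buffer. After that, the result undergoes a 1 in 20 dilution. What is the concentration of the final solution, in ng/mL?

55.4 ng/mL

Overall dilution factor = 14.99 × 10 × 25 × 3.995 × 20 = 2.99 × 10⁵.
16.6 g/L / 2.99 × 10⁵ = 5.54 × 10⁻⁵ g/L = 55.4 ng/mL.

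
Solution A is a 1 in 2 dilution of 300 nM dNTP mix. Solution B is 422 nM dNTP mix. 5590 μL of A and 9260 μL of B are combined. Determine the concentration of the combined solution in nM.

320 nM

C_A = 300 nM / 2 = 150 nM.
C_mix = (C_A·V_A + C_B·V_B)/(V_A + V_B) = (150×5590 + 422×9260) / 14850 = 320 nM.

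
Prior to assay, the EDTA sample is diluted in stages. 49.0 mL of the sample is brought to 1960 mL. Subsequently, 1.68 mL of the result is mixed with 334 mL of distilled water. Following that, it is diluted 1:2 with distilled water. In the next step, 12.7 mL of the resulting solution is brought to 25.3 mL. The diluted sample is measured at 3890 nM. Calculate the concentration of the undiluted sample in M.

0.124 M

Overall dilution factor = 40 × 199.8 × 2 × 1.992 = 3.18 × 10⁴.
Original = 3890 nM × 3.18 × 10⁴ = 1.24 × 10⁸ nM = 0.124 M.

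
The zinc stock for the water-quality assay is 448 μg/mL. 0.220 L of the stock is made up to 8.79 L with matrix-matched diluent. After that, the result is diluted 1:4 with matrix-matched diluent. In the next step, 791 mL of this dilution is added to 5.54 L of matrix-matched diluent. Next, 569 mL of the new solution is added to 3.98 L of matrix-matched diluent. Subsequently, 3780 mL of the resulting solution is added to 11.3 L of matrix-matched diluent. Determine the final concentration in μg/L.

11.0 μg/L

Overall dilution factor = 39.95 × 4 × 8.004 × 7.995 × 3.989 = 4.08 × 10⁴.
448 μg/mL / 4.08 × 10⁴ = 0.0110 μg/mL = 11.0 μg/L.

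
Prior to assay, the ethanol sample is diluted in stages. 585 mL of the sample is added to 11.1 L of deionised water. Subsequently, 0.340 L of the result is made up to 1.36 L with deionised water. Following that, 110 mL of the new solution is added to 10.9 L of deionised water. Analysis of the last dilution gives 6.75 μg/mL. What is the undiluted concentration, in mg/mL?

Overall dilution factor = 19.97 × 4 × 100.1 = 7997.
Original = 6.75 μg/mL × 7997 = 5.40 × 10⁴ μg/mL = 54.0 mg/mL.

54.0 mg/mL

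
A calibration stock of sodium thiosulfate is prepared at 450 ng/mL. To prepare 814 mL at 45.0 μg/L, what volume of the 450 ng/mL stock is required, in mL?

81.4 mL

45.0 μg/L = 45.0 ng/mL.
V₁ = C₂V₂/C₁ = 45.0 × 814 / 450 = 81.4 mL.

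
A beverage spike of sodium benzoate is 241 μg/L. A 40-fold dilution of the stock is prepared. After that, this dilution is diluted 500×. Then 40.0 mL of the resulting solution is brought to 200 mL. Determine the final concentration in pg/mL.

2.41 pg/mL

Overall dilution factor = 40 × 500 × 5 = 1.00 × 10⁵.
241 μg/L / 1.00 × 10⁵ = 2.41 × 10⁻³ μg/L = 2.41 pg/mL.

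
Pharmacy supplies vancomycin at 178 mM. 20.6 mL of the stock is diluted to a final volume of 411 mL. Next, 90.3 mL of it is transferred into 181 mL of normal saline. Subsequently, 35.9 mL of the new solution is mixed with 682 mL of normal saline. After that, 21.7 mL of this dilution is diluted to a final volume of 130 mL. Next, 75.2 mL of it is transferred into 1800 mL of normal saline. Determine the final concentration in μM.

0.994 μM

Overall dilution factor = 19.95 × 3.004 × 20.00 × 5.991 × 24.94 = 1.79 × 10⁵.
178 mM / 1.79 × 10⁵ = 9.94 × 10⁻⁴ mM = 0.994 μM.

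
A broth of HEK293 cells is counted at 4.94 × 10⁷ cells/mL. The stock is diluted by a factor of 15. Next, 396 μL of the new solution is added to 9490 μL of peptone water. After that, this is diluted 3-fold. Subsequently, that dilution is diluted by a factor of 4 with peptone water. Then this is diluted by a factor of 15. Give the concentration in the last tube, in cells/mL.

Overall dilution factor = 15 × 24.96 × 3 × 4 × 15 = 6.74 × 10⁴.
4.94 × 10⁷ cells/mL / 6.74 × 10⁴ = 733 cells/mL.

733 cells/mL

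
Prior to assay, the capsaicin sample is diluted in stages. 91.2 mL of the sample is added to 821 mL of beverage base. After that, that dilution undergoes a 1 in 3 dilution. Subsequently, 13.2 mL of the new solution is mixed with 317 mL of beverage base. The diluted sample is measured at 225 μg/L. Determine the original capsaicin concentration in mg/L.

Overall dilution factor = 10.00 × 3 × 25.02 = 751.
Original = 225 μg/L × 751 = 1.69 × 10⁵ μg/L = 169 mg/L.

169 mg/L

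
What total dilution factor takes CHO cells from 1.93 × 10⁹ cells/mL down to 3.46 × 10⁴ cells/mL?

Factor = C₀/C_target = 1.93 × 10⁹ cells/mL / 3.46 × 10⁴ cells/mL = 5.58 × 10⁴.

5.58 × 10⁴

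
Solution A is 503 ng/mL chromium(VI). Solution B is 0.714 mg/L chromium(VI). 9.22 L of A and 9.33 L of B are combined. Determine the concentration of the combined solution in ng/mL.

C_B = 0.714 mg/L = 714 ng/mL.
C_mix = (C_A·V_A + C_B·V_B)/(V_A + V_B) = (503×9.22 + 714×9.33) / 18.55 = 609 ng/mL.

609 ng/mL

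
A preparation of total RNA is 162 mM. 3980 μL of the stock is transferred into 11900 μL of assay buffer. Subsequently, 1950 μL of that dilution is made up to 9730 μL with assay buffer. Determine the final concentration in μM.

8140 μM

Overall dilution factor = 3.990 × 4.990 = 19.9.
162 mM / 19.9 = 8.14 mM = 8140 μM.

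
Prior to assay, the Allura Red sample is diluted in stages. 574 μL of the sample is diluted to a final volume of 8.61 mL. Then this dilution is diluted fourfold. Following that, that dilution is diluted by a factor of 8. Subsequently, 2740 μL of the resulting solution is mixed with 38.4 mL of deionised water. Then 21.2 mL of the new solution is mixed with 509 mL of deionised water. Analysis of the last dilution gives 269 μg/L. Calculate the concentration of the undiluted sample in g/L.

Overall dilution factor = 15 × 4 × 8 × 15.01 × 25.01 = 1.80 × 10⁵.
Original = 269 μg/L × 1.80 × 10⁵ = 4.85 × 10⁷ μg/L = 48.5 g/L.

48.5 g/L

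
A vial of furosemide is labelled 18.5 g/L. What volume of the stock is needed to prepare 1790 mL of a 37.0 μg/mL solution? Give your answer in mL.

3.58 mL

37.0 μg/mL = 0.0370 g/L.
V₁ = C₂V₂/C₁ = 0.0370 × 1790 / 18.5 = 3.58 mL.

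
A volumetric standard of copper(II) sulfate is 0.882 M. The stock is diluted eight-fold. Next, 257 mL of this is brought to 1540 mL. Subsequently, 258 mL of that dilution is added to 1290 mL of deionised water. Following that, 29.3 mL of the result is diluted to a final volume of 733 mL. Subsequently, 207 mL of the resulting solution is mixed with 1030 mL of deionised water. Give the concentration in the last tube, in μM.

20.5 μM

Overall dilution factor = 8 × 5.992 × 6 × 25.02 × 5.976 = 4.30 × 10⁴.
0.882 M / 4.30 × 10⁴ = 2.05 × 10⁻⁵ M = 20.5 μM.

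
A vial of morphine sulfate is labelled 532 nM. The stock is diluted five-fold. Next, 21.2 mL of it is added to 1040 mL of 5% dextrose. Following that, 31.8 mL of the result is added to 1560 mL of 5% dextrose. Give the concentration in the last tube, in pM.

Overall dilution factor = 5 × 50.06 × 50.06 = 1.25 × 10⁴.
532 nM / 1.25 × 10⁴ = 0.0425 nM = 42.5 pM.

42.5 pM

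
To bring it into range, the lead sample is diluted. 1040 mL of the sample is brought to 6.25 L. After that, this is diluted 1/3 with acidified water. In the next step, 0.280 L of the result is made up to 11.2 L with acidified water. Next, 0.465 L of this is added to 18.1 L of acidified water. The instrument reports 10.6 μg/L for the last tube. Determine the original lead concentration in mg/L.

Overall dilution factor = 6.010 × 3 × 40 × 39.92 = 2.88 × 10⁴.
Original = 10.6 μg/L × 2.88 × 10⁴ = 3.05 × 10⁵ μg/L = 305 mg/L.

305 mg/L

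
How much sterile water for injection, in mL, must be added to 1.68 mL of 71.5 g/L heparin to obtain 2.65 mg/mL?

43.6 mL

2.65 mg/mL = 2.65 g/L.
V₂ = C₁V₁/C₂ = 71.5 × 1.68 / 2.65 = 45.3 mL.
Diluent to add = V₂ − V₁ = 45.3 − 1.68 = 43.6 mL.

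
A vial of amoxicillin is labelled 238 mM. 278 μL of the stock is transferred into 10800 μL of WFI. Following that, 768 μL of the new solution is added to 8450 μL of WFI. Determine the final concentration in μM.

498 μM

Overall dilution factor = 39.85 × 12.00 = 478.
238 mM / 478 = 0.498 mM = 498 μM.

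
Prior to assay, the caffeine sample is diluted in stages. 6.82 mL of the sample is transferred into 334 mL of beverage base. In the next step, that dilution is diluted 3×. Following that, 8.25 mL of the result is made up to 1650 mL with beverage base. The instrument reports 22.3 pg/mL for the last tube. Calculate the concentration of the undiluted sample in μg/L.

669 μg/L

Overall dilution factor = 49.97 × 3 × 200 = 3.00 × 10⁴.
Original = 22.3 pg/mL × 3.00 × 10⁴ = 6.69 × 10⁵ pg/mL = 669 μg/L.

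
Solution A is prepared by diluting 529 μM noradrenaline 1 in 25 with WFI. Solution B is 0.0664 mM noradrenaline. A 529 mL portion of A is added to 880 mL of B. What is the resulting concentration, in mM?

C_A = 529 μM / 25 = 21.2 μM.
C_B = 0.0664 mM = 66.4 μM.
C_mix = (C_A·V_A + C_B·V_B)/(V_A + V_B) = (21.2×529 + 66.4×880) / 1409 = 49.4 μM = 0.0494 mM.

0.0494 mM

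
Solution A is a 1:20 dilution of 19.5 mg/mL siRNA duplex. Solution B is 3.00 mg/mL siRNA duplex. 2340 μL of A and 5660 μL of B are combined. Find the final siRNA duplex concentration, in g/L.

2.41 g/L

C_A = 19.5 mg/mL / 20 = 0.975 mg/mL.
C_mix = (C_A·V_A + C_B·V_B)/(V_A + V_B) = (0.975×2340 + 3.00×5660) / 8000 = 2.41 mg/mL = 2.41 g/L.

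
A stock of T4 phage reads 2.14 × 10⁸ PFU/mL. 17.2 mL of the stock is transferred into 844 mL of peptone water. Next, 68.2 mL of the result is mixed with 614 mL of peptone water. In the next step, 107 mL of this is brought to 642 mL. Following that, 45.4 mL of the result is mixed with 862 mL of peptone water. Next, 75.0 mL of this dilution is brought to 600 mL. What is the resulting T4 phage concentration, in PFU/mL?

Overall dilution factor = 50.07 × 10.00 × 6 × 19.99 × 8 = 4.80 × 10⁵.
2.14 × 10⁸ PFU/mL / 4.80 × 10⁵ = 445 PFU/mL.

445 PFU/mL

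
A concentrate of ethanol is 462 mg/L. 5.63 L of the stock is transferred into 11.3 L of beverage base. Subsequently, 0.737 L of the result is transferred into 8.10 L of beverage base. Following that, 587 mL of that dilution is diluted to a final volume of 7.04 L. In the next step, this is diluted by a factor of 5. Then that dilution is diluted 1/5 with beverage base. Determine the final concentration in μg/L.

Overall dilution factor = 3.007 × 11.99 × 11.99 × 5 × 5 = 1.08 × 10⁴.
462 mg/L / 1.08 × 10⁴ = 0.0427 mg/L = 42.7 μg/L.

42.7 μg/L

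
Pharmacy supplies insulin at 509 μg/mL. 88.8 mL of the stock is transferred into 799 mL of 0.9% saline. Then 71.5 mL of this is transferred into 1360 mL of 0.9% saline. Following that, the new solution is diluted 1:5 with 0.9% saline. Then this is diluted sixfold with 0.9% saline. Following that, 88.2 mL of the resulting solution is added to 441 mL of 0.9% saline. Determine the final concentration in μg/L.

14.1 μg/L

Overall dilution factor = 9.998 × 20.02 × 5 × 6 × 6 = 3.60 × 10⁴.
509 μg/mL / 3.60 × 10⁴ = 0.0141 μg/mL = 14.1 μg/L.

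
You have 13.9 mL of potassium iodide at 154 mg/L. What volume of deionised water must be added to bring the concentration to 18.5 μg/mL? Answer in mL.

18.5 μg/mL = 18.5 mg/L.
V₂ = C₁V₁/C₂ = 154 × 13.9 / 18.5 = 116 mL.
Diluent to add = V₂ − V₁ = 116 − 13.9 = 102 mL.

102 mL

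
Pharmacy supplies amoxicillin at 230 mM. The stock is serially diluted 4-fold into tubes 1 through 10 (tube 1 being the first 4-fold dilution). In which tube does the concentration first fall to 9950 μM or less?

Tube n has concentration 230 mM / 4ⁿ.
Need 4ⁿ ≥ 230 mM / 9950 μM = 23.1, so n ≥ 2.27.
First such tube: n = 3.

tube 3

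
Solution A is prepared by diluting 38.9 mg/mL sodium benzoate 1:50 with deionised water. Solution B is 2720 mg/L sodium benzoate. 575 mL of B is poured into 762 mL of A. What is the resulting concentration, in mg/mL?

1.61 mg/mL

C_A = 38.9 mg/mL / 50 = 0.778 mg/mL.
C_B = 2720 mg/L = 2.72 mg/mL.
C_mix = (C_A·V_A + C_B·V_B)/(V_A + V_B) = (0.778×762 + 2.72×575) / 1337 = 1.61 mg/mL.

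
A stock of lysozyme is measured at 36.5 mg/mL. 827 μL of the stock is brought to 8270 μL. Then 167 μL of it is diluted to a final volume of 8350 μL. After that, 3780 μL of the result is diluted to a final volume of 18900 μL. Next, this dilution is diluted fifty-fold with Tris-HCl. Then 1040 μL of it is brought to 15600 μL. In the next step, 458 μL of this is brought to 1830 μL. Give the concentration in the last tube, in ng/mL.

Overall dilution factor = 10 × 50 × 5 × 50 × 15 × 3.996 = 7.49 × 10⁶.
36.5 mg/mL / 7.49 × 10⁶ = 4.87 × 10⁻⁶ mg/mL = 4.87 ng/mL.

4.87 ng/mL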